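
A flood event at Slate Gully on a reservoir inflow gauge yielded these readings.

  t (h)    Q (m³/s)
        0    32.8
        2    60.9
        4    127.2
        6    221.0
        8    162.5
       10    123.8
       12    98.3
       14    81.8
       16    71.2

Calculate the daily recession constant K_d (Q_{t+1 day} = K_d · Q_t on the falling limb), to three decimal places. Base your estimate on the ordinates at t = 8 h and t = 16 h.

Between t = 8 h and t = 16 h the flow falls from 162.5 to 71.2 m³/s over 4×2 h = 8 h.
Per-interval ratio K = (71.2/162.5)^(1/4) = 0.8136; K_d = K^(24/2) = 0.084.

K_d ≈ 0.084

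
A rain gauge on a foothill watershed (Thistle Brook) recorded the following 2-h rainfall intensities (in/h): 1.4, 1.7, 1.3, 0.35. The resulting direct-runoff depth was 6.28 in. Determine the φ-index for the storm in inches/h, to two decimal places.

Only the 3 blocks with intensity above φ contribute runoff: 1.4, 1.7, 1.3 in/h.
Σ(I−φ)·Δt = d  ⇒  (1.4+1.7+1.3 − 3φ)·2 = 6.28
φ = (4.400 − 6.28/2) / 3 = 0.42 in/h.

φ ≈ 0.42 in/h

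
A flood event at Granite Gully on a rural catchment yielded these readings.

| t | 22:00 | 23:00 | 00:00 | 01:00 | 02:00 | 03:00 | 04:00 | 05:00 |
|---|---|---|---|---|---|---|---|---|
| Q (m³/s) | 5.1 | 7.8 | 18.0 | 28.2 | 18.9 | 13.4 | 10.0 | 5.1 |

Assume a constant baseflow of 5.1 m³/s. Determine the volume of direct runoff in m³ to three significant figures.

Direct-runoff ordinates (Q − Q_b): 0.0, 2.7, 12.9, 23.1, 13.8, 8.3, 4.9, 0.0 m³/s.
ΣQ_DR = 65.70 m³/s.
With Δt = 1 h = 3600 s, V = ΣQ_DR · Δt = 65.70 × 3600 = 2.37 × 10^5 m³.

V ≈ 2.37 × 10^5 m³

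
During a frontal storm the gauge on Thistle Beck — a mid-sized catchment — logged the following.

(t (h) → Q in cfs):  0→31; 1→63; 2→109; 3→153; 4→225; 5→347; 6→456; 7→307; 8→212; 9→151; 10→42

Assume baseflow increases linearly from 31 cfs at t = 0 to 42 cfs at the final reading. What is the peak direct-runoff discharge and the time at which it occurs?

Subtracting baseflow gives direct-runoff ordinates: 0.00, 30.90, 75.80, 118.70, 189.60, 310.50, 418.40, 268.30, 172.20, 110.10, 0.00 cfs.
The maximum is 418.40 cfs, occurring at the reading for t = 6 h.

Q_p = 418.40 cfs at t = 6 h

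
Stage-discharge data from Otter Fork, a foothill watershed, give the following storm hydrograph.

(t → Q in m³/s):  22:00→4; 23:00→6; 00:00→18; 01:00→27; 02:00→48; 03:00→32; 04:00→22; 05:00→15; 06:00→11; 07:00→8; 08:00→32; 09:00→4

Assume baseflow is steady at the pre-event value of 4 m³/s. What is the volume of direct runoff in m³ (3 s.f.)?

V ≈ 6.44 × 10^5 m³

Direct-runoff ordinates (Q − Q_b): 0.0, 2.0, 14.0, 23.0, 44.0, 28.0, 18.0, 11.0, 7.0, 4.0, 28.0, 0.0 m³/s.
ΣQ_DR = 179.0 m³/s.
With Δt = 1 h = 3600 s, V = ΣQ_DR · Δt = 179.0 × 3600 = 6.44 × 10^5 m³.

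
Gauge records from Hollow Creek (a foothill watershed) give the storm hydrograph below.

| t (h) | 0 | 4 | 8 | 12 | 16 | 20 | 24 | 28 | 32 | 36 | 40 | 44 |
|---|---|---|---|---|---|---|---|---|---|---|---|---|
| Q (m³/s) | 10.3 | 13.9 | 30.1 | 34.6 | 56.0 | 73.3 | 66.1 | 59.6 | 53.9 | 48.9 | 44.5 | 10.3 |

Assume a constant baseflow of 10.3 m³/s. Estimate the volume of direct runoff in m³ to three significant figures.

V ≈ 5.44 × 10^6 m³

Direct-runoff ordinates (Q − Q_b): 0.0, 3.6, 19.8, 24.3, 45.7, 63.0, 55.8, 49.3, 43.6, 38.6, 34.2, 0.0 m³/s.
ΣQ_DR = 377.9 m³/s.
With Δt = 4 h = 14400 s, V = ΣQ_DR · Δt = 377.9 × 14400 = 5.44 × 10^6 m³.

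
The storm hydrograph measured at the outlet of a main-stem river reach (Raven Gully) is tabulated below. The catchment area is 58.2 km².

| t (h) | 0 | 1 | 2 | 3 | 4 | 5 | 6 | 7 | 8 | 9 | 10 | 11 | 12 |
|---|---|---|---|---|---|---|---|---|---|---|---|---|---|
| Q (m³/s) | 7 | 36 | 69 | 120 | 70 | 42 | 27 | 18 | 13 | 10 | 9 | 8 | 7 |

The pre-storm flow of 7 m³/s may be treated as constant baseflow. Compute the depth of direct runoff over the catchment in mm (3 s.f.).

Direct runoff: 0.0, 29.0, 62.0, 113.0, 63.0, 35.0, 20.0, 11.0, 6.0, 3.0, 2.0, 1.0, 0.0 m³/s; ΣQ_DR = 345.0 m³/s.
V = ΣQ_DR · Δt = 345.0 × 3600 s = 1.242 × 10^6 m³.
Over A = 58.2 km², depth = V / A = 21.3 mm.

d ≈ 21.3 mm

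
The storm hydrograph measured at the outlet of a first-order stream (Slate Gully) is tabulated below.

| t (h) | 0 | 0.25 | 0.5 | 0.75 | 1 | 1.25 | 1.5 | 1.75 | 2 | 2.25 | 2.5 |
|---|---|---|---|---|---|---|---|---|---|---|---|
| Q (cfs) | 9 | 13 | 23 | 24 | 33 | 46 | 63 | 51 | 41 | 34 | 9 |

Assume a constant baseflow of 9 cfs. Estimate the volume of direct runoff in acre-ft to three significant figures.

Direct-runoff ordinates (Q − Q_b): 0.0, 4.0, 14.0, 15.0, 24.0, 37.0, 54.0, 42.0, 32.0, 25.0, 0.0 cfs.
ΣQ_DR = 247.0 cfs.
With Δt = 0.25 h = 900 s, V = ΣQ_DR · Δt = 247.0 × 900 = 2.22 × 10^5 ft³ = 5.10 acre-ft.

V ≈ 5.10 acre-ft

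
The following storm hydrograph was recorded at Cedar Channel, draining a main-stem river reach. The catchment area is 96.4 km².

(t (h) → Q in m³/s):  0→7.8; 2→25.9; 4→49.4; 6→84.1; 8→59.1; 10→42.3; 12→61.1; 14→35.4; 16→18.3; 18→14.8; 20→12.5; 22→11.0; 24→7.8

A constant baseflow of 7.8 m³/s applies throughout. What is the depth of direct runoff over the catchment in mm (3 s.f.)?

Direct runoff: 0.0, 18.1, 41.6, 76.3, 51.3, 34.5, 53.3, 27.6, 10.5, 7.0, 4.7, 3.2, 0.0 m³/s; ΣQ_DR = 328.1 m³/s.
V = ΣQ_DR · Δt = 328.1 × 7200 s = 2.362 × 10^6 m³.
Over A = 96.4 km², depth = V / A = 24.5 mm.

d ≈ 24.5 mm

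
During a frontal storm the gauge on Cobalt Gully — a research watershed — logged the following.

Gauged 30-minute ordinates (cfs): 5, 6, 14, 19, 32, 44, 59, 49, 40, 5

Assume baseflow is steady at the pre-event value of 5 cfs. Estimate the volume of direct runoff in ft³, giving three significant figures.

V ≈ 4.01 × 10^5 ft³

Direct-runoff ordinates (Q − Q_b): 0.0, 1.0, 9.0, 14.0, 27.0, 39.0, 54.0, 44.0, 35.0, 0.0 cfs.
ΣQ_DR = 223.0 cfs.
With Δt = 0.5 h = 1800 s, V = ΣQ_DR · Δt = 223.0 × 1800 = 4.01 × 10^5 ft³.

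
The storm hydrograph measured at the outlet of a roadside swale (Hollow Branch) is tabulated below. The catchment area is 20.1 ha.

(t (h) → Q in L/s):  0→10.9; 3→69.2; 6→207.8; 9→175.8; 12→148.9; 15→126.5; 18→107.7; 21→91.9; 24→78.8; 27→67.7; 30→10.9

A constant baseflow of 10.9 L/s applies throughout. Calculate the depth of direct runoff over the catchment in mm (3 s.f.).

d ≈ 52.5 mm

Direct runoff: 0.0, 58.3, 196.9, 164.9, 138.0, 115.6, 96.8, 81.0, 67.9, 56.8, 0.0 L/s; ΣQ_DR = 976.2 L/s.
V = ΣQ_DR · Δt = 976.2 × 10800 s = 1.054 × 10^7 L.
Over A = 20.1 ha, depth = V / A = 52.5 mm.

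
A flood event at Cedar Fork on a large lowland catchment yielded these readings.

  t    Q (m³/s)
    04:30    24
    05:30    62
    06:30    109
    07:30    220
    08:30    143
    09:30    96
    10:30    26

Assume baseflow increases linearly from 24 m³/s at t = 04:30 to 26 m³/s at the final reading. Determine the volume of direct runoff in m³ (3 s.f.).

Direct-runoff ordinates (Q − Q_b): 0.00, 37.67, 84.33, 195.00, 117.67, 70.33, 0.00 m³/s.
ΣQ_DR = 505.0 m³/s.
With Δt = 1 h = 3600 s, V = ΣQ_DR · Δt = 505.0 × 3600 = 1.82 × 10^6 m³.

V ≈ 1.82 × 10^6 m³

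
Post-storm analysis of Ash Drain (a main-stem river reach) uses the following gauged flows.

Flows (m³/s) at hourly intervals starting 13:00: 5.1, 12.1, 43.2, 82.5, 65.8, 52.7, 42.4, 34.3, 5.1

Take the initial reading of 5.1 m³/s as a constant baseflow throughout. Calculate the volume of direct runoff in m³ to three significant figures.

Direct-runoff ordinates (Q − Q_b): 0.0, 7.0, 38.1, 77.4, 60.7, 47.6, 37.3, 29.2, 0.0 m³/s.
ΣQ_DR = 297.3 m³/s.
With Δt = 1 h = 3600 s, V = ΣQ_DR · Δt = 297.3 × 3600 = 1.07 × 10^6 m³.

V ≈ 1.07 × 10^6 m³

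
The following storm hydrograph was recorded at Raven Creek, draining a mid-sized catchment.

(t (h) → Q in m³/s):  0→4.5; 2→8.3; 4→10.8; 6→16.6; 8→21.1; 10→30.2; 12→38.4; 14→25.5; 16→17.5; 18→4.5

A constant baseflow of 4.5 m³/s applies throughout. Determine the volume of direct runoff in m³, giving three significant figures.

V ≈ 9.53 × 10^5 m³

Direct-runoff ordinates (Q − Q_b): 0.0, 3.8, 6.3, 12.1, 16.6, 25.7, 33.9, 21.0, 13.0, 0.0 m³/s.
ΣQ_DR = 132.4 m³/s.
With Δt = 2 h = 7200 s, V = ΣQ_DR · Δt = 132.4 × 7200 = 9.53 × 10^5 m³.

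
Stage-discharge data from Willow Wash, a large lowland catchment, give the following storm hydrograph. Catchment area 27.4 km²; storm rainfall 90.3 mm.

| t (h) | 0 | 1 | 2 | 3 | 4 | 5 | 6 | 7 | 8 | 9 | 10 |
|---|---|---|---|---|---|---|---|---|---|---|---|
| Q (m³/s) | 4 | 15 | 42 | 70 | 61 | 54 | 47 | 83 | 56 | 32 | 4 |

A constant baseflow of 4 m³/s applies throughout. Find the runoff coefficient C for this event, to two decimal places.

ΣQ_DR = 424.0 m³/s; V = ΣQ_DR·Δt = 1.526 × 10^6 m³.
Runoff depth d = V / A = 55.71 mm.
C = d / P = 55.71 / 90.3 = 0.62.

C ≈ 0.62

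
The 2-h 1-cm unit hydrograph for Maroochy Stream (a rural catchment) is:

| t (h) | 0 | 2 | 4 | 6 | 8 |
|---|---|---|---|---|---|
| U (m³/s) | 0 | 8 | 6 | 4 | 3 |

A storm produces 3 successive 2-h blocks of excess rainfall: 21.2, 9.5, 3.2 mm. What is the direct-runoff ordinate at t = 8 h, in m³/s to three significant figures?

By discrete convolution, Q_j = Σ (P_i / 10 mm) · U_{j−i}.
At t = 8 h (j=4): Q = (21.2/10)·3 + (9.5/10)·4 + (3.2/10)·6 = 12.1 m³/s.

Q ≈ 12.1 m³/s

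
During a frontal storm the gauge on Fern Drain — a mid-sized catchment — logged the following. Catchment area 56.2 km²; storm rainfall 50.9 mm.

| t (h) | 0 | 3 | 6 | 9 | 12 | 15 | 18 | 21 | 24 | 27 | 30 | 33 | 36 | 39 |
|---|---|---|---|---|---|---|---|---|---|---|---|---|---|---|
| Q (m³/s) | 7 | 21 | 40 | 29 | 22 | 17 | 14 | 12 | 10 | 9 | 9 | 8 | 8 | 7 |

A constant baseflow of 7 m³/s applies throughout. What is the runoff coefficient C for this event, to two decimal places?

C ≈ 0.43

ΣQ_DR = 115.0 m³/s; V = ΣQ_DR·Δt = 1.242 × 10^6 m³.
Runoff depth d = V / A = 22.10 mm.
C = d / P = 22.10 / 50.9 = 0.43.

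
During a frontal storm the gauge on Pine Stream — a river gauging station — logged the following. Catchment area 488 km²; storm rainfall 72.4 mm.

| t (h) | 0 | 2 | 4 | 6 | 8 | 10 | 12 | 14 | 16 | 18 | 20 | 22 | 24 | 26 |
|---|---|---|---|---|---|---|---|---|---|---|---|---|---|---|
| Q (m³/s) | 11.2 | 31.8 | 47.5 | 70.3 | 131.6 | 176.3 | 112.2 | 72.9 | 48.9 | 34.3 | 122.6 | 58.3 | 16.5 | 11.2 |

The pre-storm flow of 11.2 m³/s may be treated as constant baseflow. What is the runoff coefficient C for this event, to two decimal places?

ΣQ_DR = 788.8 m³/s; V = ΣQ_DR·Δt = 5.679 × 10^6 m³.
Runoff depth d = V / A = 11.64 mm.
C = d / P = 11.64 / 72.4 = 0.16.

C ≈ 0.16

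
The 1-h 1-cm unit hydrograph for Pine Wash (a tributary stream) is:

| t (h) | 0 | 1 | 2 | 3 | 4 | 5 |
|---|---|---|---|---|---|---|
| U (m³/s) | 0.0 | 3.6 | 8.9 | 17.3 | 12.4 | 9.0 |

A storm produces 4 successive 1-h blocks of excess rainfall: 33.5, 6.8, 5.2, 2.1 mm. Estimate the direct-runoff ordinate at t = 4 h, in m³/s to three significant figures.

By discrete convolution, Q_j = Σ (P_i / 10 mm) · U_{j−i}.
At t = 4 h (j=4): Q = (33.5/10)·12.4 + (6.8/10)·17.3 + (5.2/10)·8.9 + (2.1/10)·3.6 = 58.7 m³/s.

Q ≈ 58.7 m³/s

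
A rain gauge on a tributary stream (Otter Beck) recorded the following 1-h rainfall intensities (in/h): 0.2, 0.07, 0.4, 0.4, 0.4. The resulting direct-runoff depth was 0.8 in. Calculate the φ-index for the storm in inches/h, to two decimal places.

φ ≈ 0.15 in/h

Only the 4 blocks with intensity above φ contribute runoff: 0.2, 0.4, 0.4, 0.4 in/h.
Σ(I−φ)·Δt = d  ⇒  (0.2+0.4+0.4+0.4 − 4φ)·1 = 0.8
φ = (1.400 − 0.8/1) / 4 = 0.15 in/h.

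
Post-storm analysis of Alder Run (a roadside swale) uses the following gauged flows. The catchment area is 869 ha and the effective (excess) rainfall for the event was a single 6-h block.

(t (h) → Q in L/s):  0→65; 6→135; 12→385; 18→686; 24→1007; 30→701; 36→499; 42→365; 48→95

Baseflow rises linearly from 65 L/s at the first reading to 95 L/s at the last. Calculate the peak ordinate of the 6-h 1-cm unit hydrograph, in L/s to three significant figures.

U_p ≈ 1160 L/s

Direct runoff: 0.00, 66.25, 312.50, 609.75, 927.00, 617.25, 411.50, 273.75, 0.00 L/s; ΣQ_DR = 3218 L/s, peak = 927.00 L/s.
Runoff depth d = ΣQ_DR·Δt / A = 3218 × 21600 / (869 ha) = 7.999 mm.
The 1-cm UH is the DRH scaled by (10 mm)/d, so U_p = 927.00 × 10/7.999 = 1160 L/s.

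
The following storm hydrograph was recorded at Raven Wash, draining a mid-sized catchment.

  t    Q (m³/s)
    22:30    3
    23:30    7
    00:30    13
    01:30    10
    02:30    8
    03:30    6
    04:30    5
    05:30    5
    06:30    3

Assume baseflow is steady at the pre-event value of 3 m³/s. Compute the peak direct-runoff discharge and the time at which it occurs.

Subtracting baseflow gives direct-runoff ordinates: 0.0, 4.0, 10.0, 7.0, 5.0, 3.0, 2.0, 2.0, 0.0 m³/s.
The maximum is 10.0 m³/s, occurring at the reading for t = 00:30.

Q_p = 10.0 m³/s at t = 00:30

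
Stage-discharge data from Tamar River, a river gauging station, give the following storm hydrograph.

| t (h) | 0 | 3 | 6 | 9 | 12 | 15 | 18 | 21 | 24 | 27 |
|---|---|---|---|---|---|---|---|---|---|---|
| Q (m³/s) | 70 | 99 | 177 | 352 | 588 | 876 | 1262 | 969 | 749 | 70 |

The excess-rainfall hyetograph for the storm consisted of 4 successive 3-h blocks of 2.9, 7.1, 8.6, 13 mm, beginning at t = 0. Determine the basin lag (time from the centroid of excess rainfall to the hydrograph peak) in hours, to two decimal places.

t_L ≈ 10.49 h

Centroid of excess rainfall: t_c = Σ P_i·t̄_i / ΣP_i = 7.5095 h (block centres at 1.5, 4.5, 7.5, 10.5 h).
Hydrograph peak occurs at t = 18 h, so basin lag t_L = 18 − 7.5095 = 10.49 h.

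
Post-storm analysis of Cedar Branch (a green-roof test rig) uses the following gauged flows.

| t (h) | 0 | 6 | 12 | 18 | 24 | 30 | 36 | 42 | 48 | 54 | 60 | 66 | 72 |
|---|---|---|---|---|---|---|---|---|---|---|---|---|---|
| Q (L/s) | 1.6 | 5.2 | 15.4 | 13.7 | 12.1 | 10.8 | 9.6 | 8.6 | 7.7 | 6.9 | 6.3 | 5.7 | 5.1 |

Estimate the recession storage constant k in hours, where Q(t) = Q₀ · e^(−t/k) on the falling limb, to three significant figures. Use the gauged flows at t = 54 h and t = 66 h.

On the falling limb, Q drops from 6.9 to 5.7 L/s between t = 54 h and t = 66 h (Δt = 12 h).
k = −Δt / ln(Q₂/Q₁) = −12 / ln(5.7/6.9) = 62.8 h.

k ≈ 62.8 h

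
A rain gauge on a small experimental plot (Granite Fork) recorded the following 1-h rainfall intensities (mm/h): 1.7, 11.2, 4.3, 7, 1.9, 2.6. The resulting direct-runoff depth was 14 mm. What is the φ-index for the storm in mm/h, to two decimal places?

Only the 3 blocks with intensity above φ contribute runoff: 11.2, 4.3, 7 mm/h.
Σ(I−φ)·Δt = d  ⇒  (11.2+4.3+7 − 3φ)·1 = 14
φ = (22.50 − 14/1) / 3 = 2.83 mm/h.

φ ≈ 2.83 mm/h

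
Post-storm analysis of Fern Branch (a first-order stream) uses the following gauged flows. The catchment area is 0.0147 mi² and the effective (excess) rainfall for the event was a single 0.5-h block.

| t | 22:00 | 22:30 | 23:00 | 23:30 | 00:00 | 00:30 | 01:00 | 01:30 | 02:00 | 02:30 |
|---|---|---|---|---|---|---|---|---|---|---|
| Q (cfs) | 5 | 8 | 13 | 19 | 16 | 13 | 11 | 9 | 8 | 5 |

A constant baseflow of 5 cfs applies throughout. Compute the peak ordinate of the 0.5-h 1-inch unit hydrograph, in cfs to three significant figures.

Direct runoff: 0.0, 3.0, 8.0, 14.0, 11.0, 8.0, 6.0, 4.0, 3.0, 0.0 cfs; ΣQ_DR = 57.00 cfs, peak = 14.0 cfs.
Runoff depth d = ΣQ_DR·Δt / A = 57.00 × 1800 / (0.0147 mi²) = 3.004 in.
The 1-inch UH is the DRH scaled by (1 in)/d, so U_p = 14.0 × 1/3.004 = 4.66 cfs.

U_p ≈ 4.66 cfs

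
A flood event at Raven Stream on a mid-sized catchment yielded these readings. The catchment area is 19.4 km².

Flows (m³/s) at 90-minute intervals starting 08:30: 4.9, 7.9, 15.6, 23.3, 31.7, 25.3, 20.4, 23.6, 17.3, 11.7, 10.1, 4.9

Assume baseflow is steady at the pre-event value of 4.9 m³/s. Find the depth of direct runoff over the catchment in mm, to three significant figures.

Direct runoff: 0.0, 3.0, 10.7, 18.4, 26.8, 20.4, 15.5, 18.7, 12.4, 6.8, 5.2, 0.0 m³/s; ΣQ_DR = 137.9 m³/s.
V = ΣQ_DR · Δt = 137.9 × 5400 s = 7.447 × 10^5 m³.
Over A = 19.4 km², depth = V / A = 38.4 mm.

d ≈ 38.4 mm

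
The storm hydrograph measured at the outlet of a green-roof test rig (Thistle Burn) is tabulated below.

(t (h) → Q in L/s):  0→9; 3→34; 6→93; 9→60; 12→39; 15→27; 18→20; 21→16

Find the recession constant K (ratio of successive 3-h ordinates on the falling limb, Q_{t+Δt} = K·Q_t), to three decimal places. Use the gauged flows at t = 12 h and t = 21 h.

Using the recession-limb readings at t = 12 h and t = 21 h: Q falls from 39 to 16 L/s over 3 intervals.
K = (Q₂/Q₁)^(1/3) = (16/39)^(1/3) = 0.743.

K ≈ 0.743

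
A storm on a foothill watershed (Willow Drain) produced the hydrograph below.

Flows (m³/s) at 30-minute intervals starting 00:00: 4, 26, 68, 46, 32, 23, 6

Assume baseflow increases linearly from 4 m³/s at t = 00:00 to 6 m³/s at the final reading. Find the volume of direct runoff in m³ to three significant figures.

V ≈ 3.06 × 10^5 m³

Direct-runoff ordinates (Q − Q_b): 0.00, 21.67, 63.33, 41.00, 26.67, 17.33, 0.00 m³/s.
ΣQ_DR = 170.0 m³/s.
With Δt = 0.5 h = 1800 s, V = ΣQ_DR · Δt = 170.0 × 1800 = 3.06 × 10^5 m³.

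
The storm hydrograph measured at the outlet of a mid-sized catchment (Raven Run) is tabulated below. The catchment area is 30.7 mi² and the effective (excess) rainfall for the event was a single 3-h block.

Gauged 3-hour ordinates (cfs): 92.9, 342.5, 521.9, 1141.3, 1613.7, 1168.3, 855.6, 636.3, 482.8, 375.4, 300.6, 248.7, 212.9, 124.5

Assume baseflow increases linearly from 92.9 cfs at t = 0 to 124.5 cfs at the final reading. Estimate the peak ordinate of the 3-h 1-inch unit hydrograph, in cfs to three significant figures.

U_p ≈ 1510 cfs

Direct runoff: 0.00, 247.17, 424.14, 1041.11, 1511.08, 1063.25, 748.12, 526.38, 370.45, 260.62, 183.39, 129.06, 90.83, 0.00 cfs; ΣQ_DR = 6596 cfs, peak = 1511.08 cfs.
Runoff depth d = ΣQ_DR·Δt / A = 6596 × 10800 / (30.7 mi²) = 0.9987 in.
The 1-inch UH is the DRH scaled by (1 in)/d, so U_p = 1511.08 × 1/0.9987 = 1510 cfs.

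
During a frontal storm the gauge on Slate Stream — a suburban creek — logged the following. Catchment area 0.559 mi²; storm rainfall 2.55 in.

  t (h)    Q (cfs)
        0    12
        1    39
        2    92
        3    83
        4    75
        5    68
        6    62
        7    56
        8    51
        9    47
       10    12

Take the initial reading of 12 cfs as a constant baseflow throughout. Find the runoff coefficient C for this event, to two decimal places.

C ≈ 0.51

ΣQ_DR = 465.0 cfs; V = ΣQ_DR·Δt = 1.674 × 10^6 ft³.
Runoff depth d = V / A = 1.289 in.
C = d / P = 1.289 / 2.55 = 0.51.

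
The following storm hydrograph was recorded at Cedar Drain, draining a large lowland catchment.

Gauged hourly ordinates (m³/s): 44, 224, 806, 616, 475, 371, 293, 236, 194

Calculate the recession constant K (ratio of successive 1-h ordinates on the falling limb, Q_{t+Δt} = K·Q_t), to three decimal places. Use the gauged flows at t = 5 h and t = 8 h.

Using the recession-limb readings at t = 5 h and t = 8 h: Q falls from 371 to 194 m³/s over 3 intervals.
K = (Q₂/Q₁)^(1/3) = (194/371)^(1/3) = 0.806.

K ≈ 0.806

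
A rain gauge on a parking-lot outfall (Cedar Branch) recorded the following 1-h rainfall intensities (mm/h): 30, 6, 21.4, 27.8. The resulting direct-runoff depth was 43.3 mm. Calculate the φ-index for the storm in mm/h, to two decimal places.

Only the 3 blocks with intensity above φ contribute runoff: 30, 21.4, 27.8 mm/h.
Σ(I−φ)·Δt = d  ⇒  (30+21.4+27.8 − 3φ)·1 = 43.3
φ = (79.20 − 43.3/1) / 3 = 11.97 mm/h.

φ ≈ 11.97 mm/h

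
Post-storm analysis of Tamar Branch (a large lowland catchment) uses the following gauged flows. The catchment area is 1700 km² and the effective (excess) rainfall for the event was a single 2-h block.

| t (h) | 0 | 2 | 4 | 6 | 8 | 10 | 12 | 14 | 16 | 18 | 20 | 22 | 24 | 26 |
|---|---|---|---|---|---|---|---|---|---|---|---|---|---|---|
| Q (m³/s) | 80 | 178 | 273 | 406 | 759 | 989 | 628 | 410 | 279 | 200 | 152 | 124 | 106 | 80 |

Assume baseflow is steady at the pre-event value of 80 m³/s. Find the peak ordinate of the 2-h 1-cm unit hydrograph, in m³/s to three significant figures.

Direct runoff: 0.0, 98.0, 193.0, 326.0, 679.0, 909.0, 548.0, 330.0, 199.0, 120.0, 72.0, 44.0, 26.0, 0.0 m³/s; ΣQ_DR = 3544 m³/s, peak = 909.0 m³/s.
Runoff depth d = ΣQ_DR·Δt / A = 3544 × 7200 / (1700 km²) = 15.01 mm.
The 1-cm UH is the DRH scaled by (10 mm)/d, so U_p = 909.0 × 10/15.01 = 606 m³/s.

U_p ≈ 606 m³/s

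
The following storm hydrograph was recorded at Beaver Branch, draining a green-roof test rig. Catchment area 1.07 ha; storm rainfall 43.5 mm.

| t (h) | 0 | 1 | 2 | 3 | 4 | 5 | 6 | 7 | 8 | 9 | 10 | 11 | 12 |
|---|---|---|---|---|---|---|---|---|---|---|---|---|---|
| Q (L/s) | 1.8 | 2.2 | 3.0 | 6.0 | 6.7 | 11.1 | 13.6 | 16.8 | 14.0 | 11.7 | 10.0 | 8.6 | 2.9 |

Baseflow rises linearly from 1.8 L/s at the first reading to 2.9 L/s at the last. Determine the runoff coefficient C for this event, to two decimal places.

ΣQ_DR = 77.85 L/s; V = ΣQ_DR·Δt = 2.803 × 10^5 L.
Runoff depth d = V / A = 26.19 mm.
C = d / P = 26.19 / 43.5 = 0.60.

C ≈ 0.60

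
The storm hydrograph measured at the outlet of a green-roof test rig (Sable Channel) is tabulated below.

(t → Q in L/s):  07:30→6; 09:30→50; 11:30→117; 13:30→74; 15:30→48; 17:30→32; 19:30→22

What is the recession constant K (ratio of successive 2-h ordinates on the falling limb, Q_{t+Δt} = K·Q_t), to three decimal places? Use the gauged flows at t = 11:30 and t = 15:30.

K ≈ 0.641

Using the recession-limb readings at t = 11:30 and t = 15:30: Q falls from 117 to 48 L/s over 2 intervals.
K = (Q₂/Q₁)^(1/2) = (48/117)^(1/2) = 0.641.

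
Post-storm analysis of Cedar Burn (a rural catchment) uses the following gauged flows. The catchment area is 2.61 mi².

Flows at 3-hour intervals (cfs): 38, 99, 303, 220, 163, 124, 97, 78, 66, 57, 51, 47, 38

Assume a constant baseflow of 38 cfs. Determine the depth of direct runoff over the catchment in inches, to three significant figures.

Direct runoff: 0.0, 61.0, 265.0, 182.0, 125.0, 86.0, 59.0, 40.0, 28.0, 19.0, 13.0, 9.0, 0.0 cfs; ΣQ_DR = 887.0 cfs.
V = ΣQ_DR · Δt = 887.0 × 10800 s = 9.580 × 10^6 ft³.
Over A = 2.61 mi², depth = V / A = 1.58 in.

d ≈ 1.58 in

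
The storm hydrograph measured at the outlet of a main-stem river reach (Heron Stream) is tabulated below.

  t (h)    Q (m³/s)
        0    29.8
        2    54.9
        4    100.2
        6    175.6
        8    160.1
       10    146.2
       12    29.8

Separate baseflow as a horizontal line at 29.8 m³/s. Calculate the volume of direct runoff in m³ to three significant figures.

Direct-runoff ordinates (Q − Q_b): 0.0, 25.1, 70.4, 145.8, 130.3, 116.4, 0.0 m³/s.
ΣQ_DR = 488.0 m³/s.
With Δt = 2 h = 7200 s, V = ΣQ_DR · Δt = 488.0 × 7200 = 3.51 × 10^6 m³.

V ≈ 3.51 × 10^6 m³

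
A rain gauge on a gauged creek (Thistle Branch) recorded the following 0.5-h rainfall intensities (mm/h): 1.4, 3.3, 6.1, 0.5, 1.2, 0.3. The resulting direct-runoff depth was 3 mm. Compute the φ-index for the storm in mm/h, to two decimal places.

Only the 2 blocks with intensity above φ contribute runoff: 3.3, 6.1 mm/h.
Σ(I−φ)·Δt = d  ⇒  (3.3+6.1 − 2φ)·0.5 = 3
φ = (9.400 − 3/0.5) / 2 = 1.70 mm/h.

φ ≈ 1.70 mm/h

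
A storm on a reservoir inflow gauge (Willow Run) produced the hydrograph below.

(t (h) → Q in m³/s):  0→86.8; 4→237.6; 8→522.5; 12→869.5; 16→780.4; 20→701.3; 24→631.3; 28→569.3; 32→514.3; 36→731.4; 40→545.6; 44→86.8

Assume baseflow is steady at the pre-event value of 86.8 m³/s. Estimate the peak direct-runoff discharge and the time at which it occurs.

Subtracting baseflow gives direct-runoff ordinates: 0.0, 150.8, 435.7, 782.7, 693.6, 614.5, 544.5, 482.5, 427.5, 644.6, 458.8, 0.0 m³/s.
The maximum is 782.7 m³/s, occurring at the reading for t = 12 h.

Q_p = 782.7 m³/s at t = 12 h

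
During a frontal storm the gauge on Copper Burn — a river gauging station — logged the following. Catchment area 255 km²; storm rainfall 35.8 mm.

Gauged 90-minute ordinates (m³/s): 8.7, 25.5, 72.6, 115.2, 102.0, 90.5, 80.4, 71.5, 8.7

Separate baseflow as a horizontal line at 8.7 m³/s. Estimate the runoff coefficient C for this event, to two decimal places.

C ≈ 0.29

ΣQ_DR = 496.8 m³/s; V = ΣQ_DR·Δt = 2.683 × 10^6 m³.
Runoff depth d = V / A = 10.52 mm.
C = d / P = 10.52 / 35.8 = 0.29.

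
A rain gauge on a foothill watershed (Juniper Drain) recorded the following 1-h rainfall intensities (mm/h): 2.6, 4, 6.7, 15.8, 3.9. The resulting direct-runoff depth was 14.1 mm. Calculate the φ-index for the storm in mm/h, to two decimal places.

Only the 2 blocks with intensity above φ contribute runoff: 6.7, 15.8 mm/h.
Σ(I−φ)·Δt = d  ⇒  (6.7+15.8 − 2φ)·1 = 14.1
φ = (22.50 − 14.1/1) / 2 = 4.20 mm/h.

φ ≈ 4.20 mm/h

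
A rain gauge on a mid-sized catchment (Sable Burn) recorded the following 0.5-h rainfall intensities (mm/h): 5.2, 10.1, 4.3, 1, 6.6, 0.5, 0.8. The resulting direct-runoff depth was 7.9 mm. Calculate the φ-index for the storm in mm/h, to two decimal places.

Only the 4 blocks with intensity above φ contribute runoff: 5.2, 10.1, 4.3, 6.6 mm/h.
Σ(I−φ)·Δt = d  ⇒  (5.2+10.1+4.3+6.6 − 4φ)·0.5 = 7.9
φ = (26.20 − 7.9/0.5) / 4 = 2.60 mm/h.

φ ≈ 2.60 mm/h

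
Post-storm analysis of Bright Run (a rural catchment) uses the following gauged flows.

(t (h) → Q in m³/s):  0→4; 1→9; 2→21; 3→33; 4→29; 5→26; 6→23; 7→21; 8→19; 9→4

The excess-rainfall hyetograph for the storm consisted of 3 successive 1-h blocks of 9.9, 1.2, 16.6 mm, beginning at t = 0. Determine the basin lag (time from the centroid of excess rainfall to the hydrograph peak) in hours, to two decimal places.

Centroid of excess rainfall: t_c = Σ P_i·t̄_i / ΣP_i = 1.7419 h (block centres at 0.5, 1.5, 2.5 h).
Hydrograph peak occurs at t = 3 h, so basin lag t_L = 3 − 1.7419 = 1.26 h.

t_L ≈ 1.26 h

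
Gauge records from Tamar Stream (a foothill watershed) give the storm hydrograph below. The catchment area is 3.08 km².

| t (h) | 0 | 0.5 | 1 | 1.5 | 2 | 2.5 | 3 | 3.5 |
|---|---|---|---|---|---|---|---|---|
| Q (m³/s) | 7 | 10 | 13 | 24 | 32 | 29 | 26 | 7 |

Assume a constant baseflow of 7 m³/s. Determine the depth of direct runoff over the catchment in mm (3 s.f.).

Direct runoff: 0.0, 3.0, 6.0, 17.0, 25.0, 22.0, 19.0, 0.0 m³/s; ΣQ_DR = 92.00 m³/s.
V = ΣQ_DR · Δt = 92.00 × 1800 s = 1.656 × 10^5 m³.
Over A = 3.08 km², depth = V / A = 53.8 mm.

d ≈ 53.8 mm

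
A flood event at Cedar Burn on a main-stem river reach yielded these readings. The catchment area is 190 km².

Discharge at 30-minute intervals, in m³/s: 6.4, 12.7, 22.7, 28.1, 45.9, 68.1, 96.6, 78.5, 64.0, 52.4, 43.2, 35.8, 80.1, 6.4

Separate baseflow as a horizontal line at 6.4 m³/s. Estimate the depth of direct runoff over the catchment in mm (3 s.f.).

Direct runoff: 0.0, 6.3, 16.3, 21.7, 39.5, 61.7, 90.2, 72.1, 57.6, 46.0, 36.8, 29.4, 73.7, 0.0 m³/s; ΣQ_DR = 551.3 m³/s.
V = ΣQ_DR · Δt = 551.3 × 1800 s = 9.923 × 10^5 m³.
Over A = 190 km², depth = V / A = 5.22 mm.

d ≈ 5.22 mm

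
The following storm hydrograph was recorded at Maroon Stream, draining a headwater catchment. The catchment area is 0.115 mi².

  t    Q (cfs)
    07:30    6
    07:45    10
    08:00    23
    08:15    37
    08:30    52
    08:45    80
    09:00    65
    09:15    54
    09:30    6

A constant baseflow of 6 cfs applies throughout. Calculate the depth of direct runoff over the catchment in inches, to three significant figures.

Direct runoff: 0.0, 4.0, 17.0, 31.0, 46.0, 74.0, 59.0, 48.0, 0.0 cfs; ΣQ_DR = 279.0 cfs.
V = ΣQ_DR · Δt = 279.0 × 900 s = 2.511 × 10^5 ft³.
Over A = 0.115 mi², depth = V / A = 0.940 in.

d ≈ 0.940 in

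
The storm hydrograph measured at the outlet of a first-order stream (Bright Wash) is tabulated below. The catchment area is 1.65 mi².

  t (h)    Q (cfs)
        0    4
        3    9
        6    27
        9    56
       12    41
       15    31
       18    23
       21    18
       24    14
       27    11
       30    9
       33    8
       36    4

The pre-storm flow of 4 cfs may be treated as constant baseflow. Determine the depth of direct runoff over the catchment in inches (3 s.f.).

d ≈ 0.572 in

Direct runoff: 0.0, 5.0, 23.0, 52.0, 37.0, 27.0, 19.0, 14.0, 10.0, 7.0, 5.0, 4.0, 0.0 cfs; ΣQ_DR = 203.0 cfs.
V = ΣQ_DR · Δt = 203.0 × 10800 s = 2.192 × 10^6 ft³.
Over A = 1.65 mi², depth = V / A = 0.572 in.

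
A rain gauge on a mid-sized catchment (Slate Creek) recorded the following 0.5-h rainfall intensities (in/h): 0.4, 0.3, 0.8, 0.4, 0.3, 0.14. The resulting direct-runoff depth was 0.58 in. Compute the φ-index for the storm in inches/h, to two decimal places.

Only the 5 blocks with intensity above φ contribute runoff: 0.4, 0.3, 0.8, 0.4, 0.3 in/h.
Σ(I−φ)·Δt = d  ⇒  (0.4+0.3+0.8+0.4+0.3 − 5φ)·0.5 = 0.58
φ = (2.200 − 0.58/0.5) / 5 = 0.21 in/h.

φ ≈ 0.21 in/h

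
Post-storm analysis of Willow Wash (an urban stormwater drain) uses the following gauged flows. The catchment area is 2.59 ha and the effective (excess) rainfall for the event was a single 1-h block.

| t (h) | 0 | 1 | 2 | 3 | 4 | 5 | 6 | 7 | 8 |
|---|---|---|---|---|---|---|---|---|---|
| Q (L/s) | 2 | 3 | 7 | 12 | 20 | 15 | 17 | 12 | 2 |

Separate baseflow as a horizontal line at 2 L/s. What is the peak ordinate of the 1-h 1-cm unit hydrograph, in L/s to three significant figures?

Direct runoff: 0.0, 1.0, 5.0, 10.0, 18.0, 13.0, 15.0, 10.0, 0.0 L/s; ΣQ_DR = 72.00 L/s, peak = 18.0 L/s.
Runoff depth d = ΣQ_DR·Δt / A = 72.00 × 3600 / (2.59 ha) = 10.01 mm.
The 1-cm UH is the DRH scaled by (10 mm)/d, so U_p = 18.0 × 10/10.01 = 18.0 L/s.

U_p ≈ 18.0 L/s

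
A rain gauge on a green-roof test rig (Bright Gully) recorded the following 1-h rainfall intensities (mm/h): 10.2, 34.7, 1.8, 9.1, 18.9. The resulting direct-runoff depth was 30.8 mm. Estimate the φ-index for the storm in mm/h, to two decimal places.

φ ≈ 11.40 mm/h

Only the 2 blocks with intensity above φ contribute runoff: 34.7, 18.9 mm/h.
Σ(I−φ)·Δt = d  ⇒  (34.7+18.9 − 2φ)·1 = 30.8
φ = (53.60 − 30.8/1) / 2 = 11.40 mm/h.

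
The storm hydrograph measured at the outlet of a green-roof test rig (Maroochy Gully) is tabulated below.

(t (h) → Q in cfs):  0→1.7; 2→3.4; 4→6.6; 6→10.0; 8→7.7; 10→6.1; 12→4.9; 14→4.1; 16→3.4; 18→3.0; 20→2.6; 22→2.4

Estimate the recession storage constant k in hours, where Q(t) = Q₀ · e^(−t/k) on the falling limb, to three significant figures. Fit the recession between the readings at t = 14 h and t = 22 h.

k ≈ 14.9 h

On the falling limb, Q drops from 4.1 to 2.4 cfs between t = 14 h and t = 22 h (Δt = 8 h).
k = −Δt / ln(Q₂/Q₁) = −8 / ln(2.4/4.1) = 14.9 h.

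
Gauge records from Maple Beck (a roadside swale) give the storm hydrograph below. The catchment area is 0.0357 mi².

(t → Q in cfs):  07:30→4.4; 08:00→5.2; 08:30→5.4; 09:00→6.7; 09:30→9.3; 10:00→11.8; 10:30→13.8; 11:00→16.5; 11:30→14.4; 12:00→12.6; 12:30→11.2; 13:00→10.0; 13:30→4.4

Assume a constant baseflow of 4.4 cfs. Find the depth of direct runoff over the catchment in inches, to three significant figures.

d ≈ 1.49 in

Direct runoff: 0.0, 0.8, 1.0, 2.3, 4.9, 7.4, 9.4, 12.1, 10.0, 8.2, 6.8, 5.6, 0.0 cfs; ΣQ_DR = 68.50 cfs.
V = ΣQ_DR · Δt = 68.50 × 1800 s = 1.233 × 10^5 ft³.
Over A = 0.0357 mi², depth = V / A = 1.49 in.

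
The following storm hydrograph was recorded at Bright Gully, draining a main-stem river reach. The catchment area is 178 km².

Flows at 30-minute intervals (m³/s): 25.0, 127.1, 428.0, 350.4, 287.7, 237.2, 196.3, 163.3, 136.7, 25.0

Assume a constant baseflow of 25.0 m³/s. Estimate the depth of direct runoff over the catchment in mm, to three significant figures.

d ≈ 17.5 mm

Direct runoff: 0.0, 102.1, 403.0, 325.4, 262.7, 212.2, 171.3, 138.3, 111.7, 0.0 m³/s; ΣQ_DR = 1727 m³/s.
V = ΣQ_DR · Δt = 1727 × 1800 s = 3.108 × 10^6 m³.
Over A = 178 km², depth = V / A = 17.5 mm.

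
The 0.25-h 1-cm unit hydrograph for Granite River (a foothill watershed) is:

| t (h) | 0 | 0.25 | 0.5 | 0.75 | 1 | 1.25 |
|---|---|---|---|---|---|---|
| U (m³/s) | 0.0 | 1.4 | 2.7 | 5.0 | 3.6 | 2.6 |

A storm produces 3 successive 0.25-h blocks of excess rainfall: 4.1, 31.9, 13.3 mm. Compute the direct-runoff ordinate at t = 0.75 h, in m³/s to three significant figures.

By discrete convolution, Q_j = Σ (P_i / 10 mm) · U_{j−i}.
At t = 0.75 h (j=3): Q = (4.1/10)·5.0 + (31.9/10)·2.7 + (13.3/10)·1.4 = 12.5 m³/s.

Q ≈ 12.5 m³/s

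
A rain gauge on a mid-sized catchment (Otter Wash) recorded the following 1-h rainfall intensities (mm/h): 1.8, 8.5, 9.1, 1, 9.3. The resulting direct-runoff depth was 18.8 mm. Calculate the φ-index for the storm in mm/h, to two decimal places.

Only the 3 blocks with intensity above φ contribute runoff: 8.5, 9.1, 9.3 mm/h.
Σ(I−φ)·Δt = d  ⇒  (8.5+9.1+9.3 − 3φ)·1 = 18.8
φ = (26.90 − 18.8/1) / 3 = 2.70 mm/h.

φ ≈ 2.70 mm/h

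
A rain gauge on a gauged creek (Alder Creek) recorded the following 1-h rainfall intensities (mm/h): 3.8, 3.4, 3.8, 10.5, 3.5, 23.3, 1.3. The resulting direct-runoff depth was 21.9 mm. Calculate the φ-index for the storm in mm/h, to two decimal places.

φ ≈ 5.95 mm/h

Only the 2 blocks with intensity above φ contribute runoff: 10.5, 23.3 mm/h.
Σ(I−φ)·Δt = d  ⇒  (10.5+23.3 − 2φ)·1 = 21.9
φ = (33.80 − 21.9/1) / 2 = 5.95 mm/h.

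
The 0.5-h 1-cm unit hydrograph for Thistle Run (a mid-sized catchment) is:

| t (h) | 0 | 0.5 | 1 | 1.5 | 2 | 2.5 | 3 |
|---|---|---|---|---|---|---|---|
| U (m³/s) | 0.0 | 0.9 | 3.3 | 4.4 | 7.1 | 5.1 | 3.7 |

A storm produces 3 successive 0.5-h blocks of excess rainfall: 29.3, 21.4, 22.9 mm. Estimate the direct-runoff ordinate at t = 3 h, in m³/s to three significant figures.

By discrete convolution, Q_j = Σ (P_i / 10 mm) · U_{j−i}.
At t = 3 h (j=6): Q = (29.3/10)·3.7 + (21.4/10)·5.1 + (22.9/10)·7.1 = 38.0 m³/s.

Q ≈ 38.0 m³/s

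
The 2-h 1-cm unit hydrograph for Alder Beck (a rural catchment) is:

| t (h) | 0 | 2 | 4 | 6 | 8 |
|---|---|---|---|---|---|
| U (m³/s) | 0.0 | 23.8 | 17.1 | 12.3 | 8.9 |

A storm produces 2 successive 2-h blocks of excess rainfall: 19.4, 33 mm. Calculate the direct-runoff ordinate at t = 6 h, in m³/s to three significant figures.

By discrete convolution, Q_j = Σ (P_i / 10 mm) · U_{j−i}.
At t = 6 h (j=3): Q = (19.4/10)·12.3 + (33/10)·17.1 = 80.3 m³/s.

Q ≈ 80.3 m³/s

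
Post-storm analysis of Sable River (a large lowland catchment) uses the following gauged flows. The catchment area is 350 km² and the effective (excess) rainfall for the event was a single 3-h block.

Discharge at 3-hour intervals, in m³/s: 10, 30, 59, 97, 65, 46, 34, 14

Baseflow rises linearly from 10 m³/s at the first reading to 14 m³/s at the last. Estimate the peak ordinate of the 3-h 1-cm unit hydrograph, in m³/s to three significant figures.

Direct runoff: 0.00, 19.43, 47.86, 85.29, 52.71, 33.14, 20.57, 0.00 m³/s; ΣQ_DR = 259.0 m³/s, peak = 85.29 m³/s.
Runoff depth d = ΣQ_DR·Δt / A = 259.0 × 10800 / (350 km²) = 7.992 mm.
The 1-cm UH is the DRH scaled by (10 mm)/d, so U_p = 85.29 × 10/7.992 = 107 m³/s.

U_p ≈ 107 m³/s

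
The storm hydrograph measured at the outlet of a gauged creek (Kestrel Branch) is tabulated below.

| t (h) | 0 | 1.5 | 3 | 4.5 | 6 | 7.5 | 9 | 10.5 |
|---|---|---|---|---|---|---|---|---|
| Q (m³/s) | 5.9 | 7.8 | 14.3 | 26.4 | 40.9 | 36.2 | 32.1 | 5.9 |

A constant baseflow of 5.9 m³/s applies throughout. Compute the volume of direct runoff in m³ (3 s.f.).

Direct-runoff ordinates (Q − Q_b): 0.0, 1.9, 8.4, 20.5, 35.0, 30.3, 26.2, 0.0 m³/s.
ΣQ_DR = 122.3 m³/s.
With Δt = 1.5 h = 5400 s, V = ΣQ_DR · Δt = 122.3 × 5400 = 6.60 × 10^5 m³.

V ≈ 6.60 × 10^5 m³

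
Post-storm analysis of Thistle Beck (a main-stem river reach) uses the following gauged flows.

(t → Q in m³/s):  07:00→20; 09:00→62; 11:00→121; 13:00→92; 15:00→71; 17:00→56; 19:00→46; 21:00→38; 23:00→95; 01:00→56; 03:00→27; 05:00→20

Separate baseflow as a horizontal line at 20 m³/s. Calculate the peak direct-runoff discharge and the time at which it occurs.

Q_p = 101.0 m³/s at t = 11:00

Subtracting baseflow gives direct-runoff ordinates: 0.0, 42.0, 101.0, 72.0, 51.0, 36.0, 26.0, 18.0, 75.0, 36.0, 7.0, 0.0 m³/s.
The maximum is 101.0 m³/s, occurring at the reading for t = 11:00.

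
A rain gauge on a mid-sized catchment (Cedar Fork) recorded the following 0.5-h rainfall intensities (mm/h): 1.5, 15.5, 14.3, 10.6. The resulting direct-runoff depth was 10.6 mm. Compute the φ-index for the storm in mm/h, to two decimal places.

φ ≈ 6.40 mm/h

Only the 3 blocks with intensity above φ contribute runoff: 15.5, 14.3, 10.6 mm/h.
Σ(I−φ)·Δt = d  ⇒  (15.5+14.3+10.6 − 3φ)·0.5 = 10.6
φ = (40.40 − 10.6/0.5) / 3 = 6.40 mm/h.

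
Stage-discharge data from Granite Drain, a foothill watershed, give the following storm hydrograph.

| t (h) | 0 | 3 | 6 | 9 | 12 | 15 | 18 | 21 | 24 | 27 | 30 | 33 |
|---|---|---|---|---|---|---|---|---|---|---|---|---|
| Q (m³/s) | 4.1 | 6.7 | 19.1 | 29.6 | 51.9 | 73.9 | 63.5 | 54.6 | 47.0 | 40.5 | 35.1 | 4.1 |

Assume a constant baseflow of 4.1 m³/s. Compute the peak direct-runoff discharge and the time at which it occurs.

Q_p = 69.8 m³/s at t = 15 h

Subtracting baseflow gives direct-runoff ordinates: 0.0, 2.6, 15.0, 25.5, 47.8, 69.8, 59.4, 50.5, 42.9, 36.4, 31.0, 0.0 m³/s.
The maximum is 69.8 m³/s, occurring at the reading for t = 15 h.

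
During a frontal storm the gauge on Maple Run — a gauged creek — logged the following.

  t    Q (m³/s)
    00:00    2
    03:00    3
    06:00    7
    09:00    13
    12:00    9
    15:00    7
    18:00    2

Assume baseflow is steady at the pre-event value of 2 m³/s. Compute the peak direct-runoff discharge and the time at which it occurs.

Q_p = 11.0 m³/s at t = 09:00

Subtracting baseflow gives direct-runoff ordinates: 0.0, 1.0, 5.0, 11.0, 7.0, 5.0, 0.0 m³/s.
The maximum is 11.0 m³/s, occurring at the reading for t = 09:00.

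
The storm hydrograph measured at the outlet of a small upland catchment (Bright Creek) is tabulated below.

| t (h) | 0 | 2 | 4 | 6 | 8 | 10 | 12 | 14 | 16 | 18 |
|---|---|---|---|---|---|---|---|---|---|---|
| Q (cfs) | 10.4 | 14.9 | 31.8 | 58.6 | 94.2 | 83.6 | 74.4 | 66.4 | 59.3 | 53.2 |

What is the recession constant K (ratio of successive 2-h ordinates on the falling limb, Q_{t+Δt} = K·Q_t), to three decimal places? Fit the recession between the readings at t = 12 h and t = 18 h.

Using the recession-limb readings at t = 12 h and t = 18 h: Q falls from 74.4 to 53.2 cfs over 3 intervals.
K = (Q₂/Q₁)^(1/3) = (53.2/74.4)^(1/3) = 0.894.

K ≈ 0.894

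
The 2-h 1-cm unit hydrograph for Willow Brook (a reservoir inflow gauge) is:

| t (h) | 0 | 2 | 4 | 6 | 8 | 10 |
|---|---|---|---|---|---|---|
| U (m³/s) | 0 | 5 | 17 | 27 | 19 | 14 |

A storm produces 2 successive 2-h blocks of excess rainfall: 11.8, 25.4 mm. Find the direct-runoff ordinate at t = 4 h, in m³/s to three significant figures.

By discrete convolution, Q_j = Σ (P_i / 10 mm) · U_{j−i}.
At t = 4 h (j=2): Q = (11.8/10)·17 + (25.4/10)·5 = 32.8 m³/s.

Q ≈ 32.8 m³/s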